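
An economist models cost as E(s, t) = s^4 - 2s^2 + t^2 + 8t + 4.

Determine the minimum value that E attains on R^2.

E(s,t) separates as P(s) + Q(t) + 4, so its minimum is min P + min Q + 4.
P'(s) = 4s(s - 1)(s + 1) vanishes at s ∈ {-1, 0, 1}; Q'(t) = 2(t + 4) vanishes at t ∈ {-4}.
Local minima of P (where P''>0): P(-1)=-1, P(1)=-1. Local minima of Q: Q(-4)=-16.
So the global minimum of E is P(-1) + Q(-4) + 4 = -1 − 16 + 4 = -13, attained at (-1, -4).

-13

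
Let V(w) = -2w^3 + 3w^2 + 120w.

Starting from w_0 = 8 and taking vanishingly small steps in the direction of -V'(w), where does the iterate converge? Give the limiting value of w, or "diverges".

diverges

V'(w) = -6(w - 5)(w + 4), so V'(8) = -216.
Gradient descent moves in the -V' direction, i.e. w is increasing.
There is no critical point above w=8, and V' keeps the same sign, so the iterate runs off to +∞.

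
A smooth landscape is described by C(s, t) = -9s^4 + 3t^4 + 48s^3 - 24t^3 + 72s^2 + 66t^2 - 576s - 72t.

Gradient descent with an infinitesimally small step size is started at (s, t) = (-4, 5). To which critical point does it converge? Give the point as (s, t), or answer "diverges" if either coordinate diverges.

diverges

C is separable, so gradient descent decouples: s follows -∂C/∂s, t follows -∂C/∂t.
∂C/∂s = -36(s - 4)(s - 2)(s + 2); at s=-4 this is 3456, so s decreases.
∂C/∂t = 12(t - 3)(t - 2)(t - 1); at t=5 this is 288, so t decreases.
The s-coordinate has no critical point in that direction and runs off to infinity.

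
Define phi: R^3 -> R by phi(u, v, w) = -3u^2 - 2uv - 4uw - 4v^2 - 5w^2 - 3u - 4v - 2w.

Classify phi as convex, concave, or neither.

phi is quadratic, so its Hessian is the constant matrix H = [[-6, -2, -4], [-2, -8, 0], [-4, 0, -10]].
Leading principal minors: -6, 44, -312.
Signs alternate −, +, − ⇒ H ≺ 0 ⇒ concave.

concave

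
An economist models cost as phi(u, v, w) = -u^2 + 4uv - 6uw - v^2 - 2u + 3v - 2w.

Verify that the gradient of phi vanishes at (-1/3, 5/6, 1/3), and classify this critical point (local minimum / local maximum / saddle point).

saddle point

∇phi = (-2u + 4v - 6w - 2, 4u - 2v + 3, -6u - 2); substituting (-1/3, 5/6, 1/3) gives ∇phi = (0, 0, 0), so (-1/3, 5/6, 1/3) is indeed a critical point.
The Hessian is constant: H = [[-2, 4, -6], [4, -2, 0], [-6, 0, 0]].
Leading principal minors: Δ₁ = -2, Δ₂ = -12, Δ₃ = 72.
The minors fit neither the all-positive nor the alternating-sign pattern, so H is indefinite: a saddle point.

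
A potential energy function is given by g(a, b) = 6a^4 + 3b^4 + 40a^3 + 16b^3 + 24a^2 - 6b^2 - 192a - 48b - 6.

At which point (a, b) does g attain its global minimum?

g(a,b) separates as P(a) + Q(b) − 6, so its minimum is min P + min Q − 6.
P'(a) = 24(a - 1)(a + 2)(a + 4) vanishes at a ∈ {-4, -2, 1}; Q'(b) = 12(b - 1)(b + 1)(b + 4) vanishes at b ∈ {-4, -1, 1}.
Local minima of P (where P''>0): P(-4)=128, P(1)=-122. Local minima of Q: Q(-4)=-160, Q(1)=-35.
So the global minimum of g is P(1) + Q(-4) − 6 = -122 − 160 − 6 = -288, attained at (1, -4).

(1, -4)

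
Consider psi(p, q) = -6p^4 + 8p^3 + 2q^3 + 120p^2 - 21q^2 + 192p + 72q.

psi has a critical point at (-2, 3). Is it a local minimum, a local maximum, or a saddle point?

local maximum

The mixed partial ∂²psi/∂p∂q is 0, so the Hessian at any point is diag(psi_pp, psi_qq) = diag(24(-3p^2 + 2p + 10), 6(2q - 7)).
At (-2, 3): H = diag(-144, -6).
Both eigenvalues are negative, so H is negative definite: a local maximum.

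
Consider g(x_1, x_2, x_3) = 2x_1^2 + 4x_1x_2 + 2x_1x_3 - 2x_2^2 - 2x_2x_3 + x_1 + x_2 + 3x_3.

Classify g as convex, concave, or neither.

neither

g is quadratic, so its Hessian is the constant matrix H = [[4, 4, 2], [4, -4, -2], [2, -2, 0]].
Leading principal minors: 4, -32, -32.
Neither pattern holds ⇒ H is indefinite ⇒ neither convex nor concave.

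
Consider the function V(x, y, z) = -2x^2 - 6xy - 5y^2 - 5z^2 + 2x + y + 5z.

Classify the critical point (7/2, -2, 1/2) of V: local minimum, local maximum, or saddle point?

local maximum

The Hessian is constant: H = [[-4, -6, 0], [-6, -10, 0], [0, 0, -10]].
Leading principal minors: Δ₁ = -4, Δ₂ = 4, Δ₃ = -40.
The minors alternate sign starting negative (−, +, −), so H is negative definite: a local maximum.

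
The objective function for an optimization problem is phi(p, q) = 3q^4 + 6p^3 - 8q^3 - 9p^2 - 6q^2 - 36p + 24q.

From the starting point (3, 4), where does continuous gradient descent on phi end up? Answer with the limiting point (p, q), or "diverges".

phi is separable, so gradient descent decouples: p follows -∂phi/∂p, q follows -∂phi/∂q.
∂phi/∂p = 18(p - 2)(p + 1); at p=3 this is 72, so p decreases.
∂phi/∂q = 12(q - 2)(q - 1)(q + 1); at q=4 this is 360, so q decreases.
p converges to its nearest critical value 2 (a local min of the p-part); q converges to 2. The iterate converges to (2, 2).

(2, 2)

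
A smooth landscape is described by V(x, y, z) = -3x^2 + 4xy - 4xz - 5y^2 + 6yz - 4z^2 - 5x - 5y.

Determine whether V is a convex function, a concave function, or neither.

V is quadratic, so its Hessian is the constant matrix H = [[-6, 4, -4], [4, -10, 6], [-4, 6, -8]].
Leading principal minors: -6, 44, -168.
Signs alternate −, +, − ⇒ H ≺ 0 ⇒ concave.

concave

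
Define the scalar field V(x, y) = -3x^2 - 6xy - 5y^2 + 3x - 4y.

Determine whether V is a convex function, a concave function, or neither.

concave

V is quadratic, so its Hessian is the constant matrix H = [[-6, -6], [-6, -10]].
det(H) = 24, tr(H) = -16.
det(H) > 0 and tr(H) < 0, so H is negative definite everywhere: concave.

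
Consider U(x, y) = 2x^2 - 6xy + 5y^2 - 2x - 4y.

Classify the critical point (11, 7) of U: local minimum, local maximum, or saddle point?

The Hessian of U is constant: H = [[4, -6], [-6, 10]].
det(H) = 4·10 − (-6)² = 4.
det(H) > 0 and tr(H) = 14 > 0, so H is positive definite and the point is a local minimum.

local minimum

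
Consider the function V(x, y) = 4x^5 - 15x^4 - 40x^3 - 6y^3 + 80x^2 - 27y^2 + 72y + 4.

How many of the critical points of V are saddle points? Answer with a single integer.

V separates as a function of x plus a function of y, so ∇V=0 decouples.
∂V/∂x = 20x(x - 4)(x - 1)(x + 2) = 0 at x ∈ {-2, 0, 1, 4}; ∂V/∂y = -18(y - 1)(y + 4) = 0 at y ∈ {-4, 1}.
The Hessian is diagonal: diag(V_xx, V_yy). Second derivatives: V_xx(-2)=-720, V_xx(0)=160, V_xx(1)=-180, V_xx(4)=1440; V_yy(-4)=90, V_yy(1)=-90.
Saddle points occur where the two diagonal entries have opposite signs: (-2, -4), (0, 1), (1, -4), (4, 1). Count: 4.

4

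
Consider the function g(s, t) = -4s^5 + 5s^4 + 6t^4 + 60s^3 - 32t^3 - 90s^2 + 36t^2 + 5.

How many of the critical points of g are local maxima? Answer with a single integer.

2

g separates as a function of s plus a function of t, so ∇g=0 decouples.
∂g/∂s = -20s(s - 3)(s - 1)(s + 3) = 0 at s ∈ {-3, 0, 1, 3}; ∂g/∂t = 24t(t - 3)(t - 1) = 0 at t ∈ {0, 1, 3}.
The Hessian is diagonal: diag(g_ss, g_tt). Second derivatives: g_ss(-3)=1440, g_ss(0)=-180, g_ss(1)=160, g_ss(3)=-720; g_tt(0)=72, g_tt(1)=-48, g_tt(3)=144.
Local maxima occur where both diagonal entries negative: (0, 1), (3, 1). Count: 2.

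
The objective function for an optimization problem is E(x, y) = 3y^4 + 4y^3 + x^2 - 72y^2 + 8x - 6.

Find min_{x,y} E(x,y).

-662

E(x,y) separates as P(x) + Q(y) − 6, so its minimum is min P + min Q − 6.
P'(x) = 2x + 8 vanishes at x ∈ {-4}; Q'(y) = 12y(y - 3)(y + 4) vanishes at y ∈ {-4, 0, 3}.
Local minima of P (where P''>0): P(-4)=-16. Local minima of Q: Q(-4)=-640, Q(3)=-297.
So the global minimum of E is P(-4) + Q(-4) − 6 = -16 − 640 − 6 = -662, attained at (-4, -4).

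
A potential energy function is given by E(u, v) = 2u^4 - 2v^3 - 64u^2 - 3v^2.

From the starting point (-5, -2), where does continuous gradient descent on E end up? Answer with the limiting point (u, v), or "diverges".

E is separable, so gradient descent decouples: u follows -∂E/∂u, v follows -∂E/∂v.
∂E/∂u = 8u(u - 4)(u + 4); at u=-5 this is -360, so u increases.
∂E/∂v = -6v(v + 1); at v=-2 this is -12, so v increases.
u converges to its nearest critical value -4 (a local min of the u-part); v converges to -1. The iterate converges to (-4, -1).

(-4, -1)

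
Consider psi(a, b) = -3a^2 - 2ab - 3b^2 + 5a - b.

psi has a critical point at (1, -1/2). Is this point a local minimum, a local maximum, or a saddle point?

local maximum

The Hessian of psi is constant: H = [[-6, -2], [-2, -6]].
det(H) = (-6)·(-6) − (-2)² = 32.
det(H) > 0 and tr(H) = -12 < 0, so H is negative definite and the point is a local maximum.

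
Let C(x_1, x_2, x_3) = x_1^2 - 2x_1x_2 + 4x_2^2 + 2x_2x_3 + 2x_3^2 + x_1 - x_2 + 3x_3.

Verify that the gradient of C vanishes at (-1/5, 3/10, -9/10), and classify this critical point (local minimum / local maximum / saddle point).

local minimum

∇C = (2x_1 - 2x_2 + 1, -2x_1 + 8x_2 + 2x_3 - 1, 2x_2 + 4x_3 + 3); substituting (-1/5, 3/10, -9/10) gives ∇C = (0, 0, 0), so (-1/5, 3/10, -9/10) is indeed a critical point.
The Hessian is constant: H = [[2, -2, 0], [-2, 8, 2], [0, 2, 4]].
Leading principal minors: Δ₁ = 2, Δ₂ = 12, Δ₃ = 40.
All leading minors are positive, so H is positive definite: a local minimum.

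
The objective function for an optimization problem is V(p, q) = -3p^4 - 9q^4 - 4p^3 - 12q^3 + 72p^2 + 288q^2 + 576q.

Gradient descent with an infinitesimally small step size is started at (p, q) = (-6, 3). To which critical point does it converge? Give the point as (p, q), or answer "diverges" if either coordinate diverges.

V is separable, so gradient descent decouples: p follows -∂V/∂p, q follows -∂V/∂q.
∂V/∂p = -12p(p - 3)(p + 4); at p=-6 this is 1296, so p decreases.
∂V/∂q = -36(q - 4)(q + 1)(q + 4); at q=3 this is 1008, so q decreases.
The p-coordinate has no critical point in that direction and runs off to infinity.

diverges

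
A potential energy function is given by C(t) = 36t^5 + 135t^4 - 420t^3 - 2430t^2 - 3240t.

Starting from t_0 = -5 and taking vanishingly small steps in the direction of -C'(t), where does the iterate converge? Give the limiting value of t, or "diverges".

C'(t) = 180(t - 3)(t + 1)(t + 2)(t + 3), so C'(-5) = 34560.
Gradient descent moves in the -C' direction, i.e. t is decreasing.
There is no critical point below t=-5, and C' keeps the same sign, so the iterate runs off to −∞.

diverges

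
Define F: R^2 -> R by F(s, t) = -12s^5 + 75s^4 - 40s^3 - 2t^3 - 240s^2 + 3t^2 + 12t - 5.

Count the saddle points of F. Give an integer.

4

F separates as a function of s plus a function of t, so ∇F=0 decouples.
∂F/∂s = -60s(s - 4)(s - 2)(s + 1) = 0 at s ∈ {-1, 0, 2, 4}; ∂F/∂t = -6(t - 2)(t + 1) = 0 at t ∈ {-1, 2}.
The Hessian is diagonal: diag(F_ss, F_tt). Second derivatives: F_ss(-1)=900, F_ss(0)=-480, F_ss(2)=720, F_ss(4)=-2400; F_tt(-1)=18, F_tt(2)=-18.
Saddle points occur where the two diagonal entries have opposite signs: (-1, 2), (0, -1), (2, 2), (4, -1). Count: 4.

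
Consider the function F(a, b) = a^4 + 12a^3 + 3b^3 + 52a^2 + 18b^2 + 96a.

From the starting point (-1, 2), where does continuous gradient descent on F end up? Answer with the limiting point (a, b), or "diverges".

F is separable, so gradient descent decouples: a follows -∂F/∂a, b follows -∂F/∂b.
∂F/∂a = 4(a + 2)(a + 3)(a + 4); at a=-1 this is 24, so a decreases.
∂F/∂b = 9b(b + 4); at b=2 this is 108, so b decreases.
a converges to its nearest critical value -2 (a local min of the a-part); b converges to 0. The iterate converges to (-2, 0).

(-2, 0)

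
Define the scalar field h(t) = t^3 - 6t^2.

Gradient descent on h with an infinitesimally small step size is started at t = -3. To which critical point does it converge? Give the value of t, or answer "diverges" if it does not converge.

diverges

h'(t) = 3t(t - 4), so h'(-3) = 63.
Gradient descent moves in the -h' direction, i.e. t is decreasing.
There is no critical point below t=-3, and h' keeps the same sign, so the iterate runs off to −∞.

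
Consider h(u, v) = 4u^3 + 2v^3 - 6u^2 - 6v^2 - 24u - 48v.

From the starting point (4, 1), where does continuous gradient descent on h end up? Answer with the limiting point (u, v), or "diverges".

h is separable, so gradient descent decouples: u follows -∂h/∂u, v follows -∂h/∂v.
∂h/∂u = 12(u - 2)(u + 1); at u=4 this is 120, so u decreases.
∂h/∂v = 6(v - 4)(v + 2); at v=1 this is -54, so v increases.
u converges to its nearest critical value 2 (a local min of the u-part); v converges to 4. The iterate converges to (2, 4).

(2, 4)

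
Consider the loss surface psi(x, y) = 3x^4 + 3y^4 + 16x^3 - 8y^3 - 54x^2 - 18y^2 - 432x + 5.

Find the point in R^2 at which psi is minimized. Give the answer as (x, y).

(3, 3)

psi(x,y) separates as P(x) + Q(y) + 5, so its minimum is min P + min Q + 5.
P'(x) = 12(x - 3)(x + 3)(x + 4) vanishes at x ∈ {-4, -3, 3}; Q'(y) = 12y(y - 3)(y + 1) vanishes at y ∈ {-1, 0, 3}.
Local minima of P (where P''>0): P(-4)=608, P(3)=-1107. Local minima of Q: Q(-1)=-7, Q(3)=-135.
So the global minimum of psi is P(3) + Q(3) + 5 = -1107 − 135 + 5 = -1237, attained at (3, 3).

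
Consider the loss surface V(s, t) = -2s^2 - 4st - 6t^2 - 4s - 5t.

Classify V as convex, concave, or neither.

concave

V is quadratic, so its Hessian is the constant matrix H = [[-4, -4], [-4, -12]].
det(H) = 32, tr(H) = -16.
det(H) > 0 and tr(H) < 0, so H is negative definite everywhere: concave.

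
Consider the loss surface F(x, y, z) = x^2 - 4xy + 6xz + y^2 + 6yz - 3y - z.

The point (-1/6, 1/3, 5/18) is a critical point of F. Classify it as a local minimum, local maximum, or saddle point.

The Hessian is constant: H = [[2, -4, 6], [-4, 2, 6], [6, 6, 0]].
Leading principal minors: Δ₁ = 2, Δ₂ = -12, Δ₃ = -432.
The minors fit neither the all-positive nor the alternating-sign pattern, so H is indefinite: a saddle point.

saddle point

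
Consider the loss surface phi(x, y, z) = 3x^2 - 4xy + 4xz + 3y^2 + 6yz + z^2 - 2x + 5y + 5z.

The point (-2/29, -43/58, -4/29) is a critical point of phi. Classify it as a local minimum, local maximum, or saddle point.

The Hessian is constant: H = [[6, -4, 4], [-4, 6, 6], [4, 6, 2]].
Leading principal minors: Δ₁ = 6, Δ₂ = 20, Δ₃ = -464.
The minors fit neither the all-positive nor the alternating-sign pattern, so H is indefinite: a saddle point.

saddle point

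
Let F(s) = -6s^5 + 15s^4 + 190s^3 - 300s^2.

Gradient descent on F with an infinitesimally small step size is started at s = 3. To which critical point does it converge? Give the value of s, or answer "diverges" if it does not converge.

F'(s) = -30s(s - 5)(s - 1)(s + 4), so F'(3) = 2520.
Gradient descent moves in the -F' direction, i.e. s is decreasing.
The nearest critical point in that direction is s = 1, where F'' = 600 > 0 (a local minimum). The iterate converges there.

1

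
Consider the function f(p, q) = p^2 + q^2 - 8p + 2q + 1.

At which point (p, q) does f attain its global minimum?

(4, -1)

f(p,q) separates as A(p) + B(q) + 1, so its minimum is min A + min B + 1.
A'(p) = 2p - 8 vanishes at p ∈ {4}; B'(q) = 2q + 2 vanishes at q ∈ {-1}.
Local minima of A (where A''>0): A(4)=-16. Local minima of B: B(-1)=-1.
So the global minimum of f is A(4) + B(-1) + 1 = -16 − 1 + 1 = -16, attained at (4, -1).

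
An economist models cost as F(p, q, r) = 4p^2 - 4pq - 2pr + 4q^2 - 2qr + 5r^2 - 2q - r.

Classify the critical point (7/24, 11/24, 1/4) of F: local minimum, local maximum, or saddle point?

local minimum

The Hessian is constant: H = [[8, -4, -2], [-4, 8, -2], [-2, -2, 10]].
Leading principal minors: Δ₁ = 8, Δ₂ = 48, Δ₃ = 384.
All leading minors are positive, so H is positive definite: a local minimum.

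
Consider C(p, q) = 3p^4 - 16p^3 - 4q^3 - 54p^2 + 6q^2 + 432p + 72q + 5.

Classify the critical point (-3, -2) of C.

local minimum

The mixed partial ∂²C/∂p∂q is 0, so the Hessian at any point is diag(C_pp, C_qq) = diag(12(3p^2 - 8p - 9), 12(-2q + 1)).
At (-3, -2): H = diag(504, 60).
Both eigenvalues are positive, so H is positive definite: a local minimum.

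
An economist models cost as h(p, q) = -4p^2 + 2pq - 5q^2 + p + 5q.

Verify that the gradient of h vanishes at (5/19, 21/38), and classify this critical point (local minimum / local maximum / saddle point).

∇h = (-8p + 2q + 1, 2p - 10q + 5); substituting (5/19, 21/38) gives ∇h = (0, 0), so (5/19, 21/38) is indeed a critical point.
The Hessian of h is constant: H = [[-8, 2], [2, -10]].
det(H) = (-8)·(-10) − 2² = 76.
det(H) > 0 and tr(H) = -18 < 0, so H is negative definite and the point is a local maximum.

local maximum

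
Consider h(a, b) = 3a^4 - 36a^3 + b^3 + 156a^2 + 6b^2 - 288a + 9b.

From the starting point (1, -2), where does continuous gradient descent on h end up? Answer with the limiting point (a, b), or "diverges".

(2, -1)

h is separable, so gradient descent decouples: a follows -∂h/∂a, b follows -∂h/∂b.
∂h/∂a = 12(a - 4)(a - 3)(a - 2); at a=1 this is -72, so a increases.
∂h/∂b = 3(b + 1)(b + 3); at b=-2 this is -3, so b increases.
a converges to its nearest critical value 2 (a local min of the a-part); b converges to -1. The iterate converges to (2, -1).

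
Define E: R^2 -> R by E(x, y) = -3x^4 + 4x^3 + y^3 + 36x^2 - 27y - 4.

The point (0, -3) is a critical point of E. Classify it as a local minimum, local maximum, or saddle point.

saddle point

The mixed partial ∂²E/∂x∂y is 0, so the Hessian at any point is diag(E_xx, E_yy) = diag(12(-3x^2 + 2x + 6), 6y).
At (0, -3): H = diag(72, -18).
The eigenvalues have opposite signs, so H is indefinite: a saddle point.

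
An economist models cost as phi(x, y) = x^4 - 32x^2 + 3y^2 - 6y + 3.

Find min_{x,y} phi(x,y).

-256

phi(x,y) separates as P(x) + Q(y) + 3, so its minimum is min P + min Q + 3.
P'(x) = 4x(x - 4)(x + 4) vanishes at x ∈ {-4, 0, 4}; Q'(y) = 6y - 6 vanishes at y ∈ {1}.
Local minima of P (where P''>0): P(-4)=-256, P(4)=-256. Local minima of Q: Q(1)=-3.
So the global minimum of phi is P(-4) + Q(1) + 3 = -256 − 3 + 3 = -256, attained at (-4, 1).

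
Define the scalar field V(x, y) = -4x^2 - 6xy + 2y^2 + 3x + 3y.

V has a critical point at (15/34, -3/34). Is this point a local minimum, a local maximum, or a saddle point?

The Hessian of V is constant: H = [[-8, -6], [-6, 4]].
det(H) = (-8)·4 − (-6)² = -68.
Since det(H) < 0, H is indefinite and the critical point is a saddle point.

saddle point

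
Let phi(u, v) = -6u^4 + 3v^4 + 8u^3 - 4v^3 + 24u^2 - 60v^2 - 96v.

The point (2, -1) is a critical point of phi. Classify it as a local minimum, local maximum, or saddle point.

The mixed partial ∂²phi/∂u∂v is 0, so the Hessian at any point is diag(phi_uu, phi_vv) = diag(24(-3u^2 + 2u + 2), 12(3v^2 - 2v - 10)).
At (2, -1): H = diag(-144, -60).
Both eigenvalues are negative, so H is negative definite: a local maximum.

local maximum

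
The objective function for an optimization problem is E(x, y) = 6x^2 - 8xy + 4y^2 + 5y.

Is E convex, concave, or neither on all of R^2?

convex

E is quadratic, so its Hessian is the constant matrix H = [[12, -8], [-8, 8]].
det(H) = 32, tr(H) = 20.
det(H) > 0 and tr(H) > 0, so H is positive definite everywhere: convex.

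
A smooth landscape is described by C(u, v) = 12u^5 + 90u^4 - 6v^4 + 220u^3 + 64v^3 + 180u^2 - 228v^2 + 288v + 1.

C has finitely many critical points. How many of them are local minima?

C separates as a function of u plus a function of v, so ∇C=0 decouples.
∂C/∂u = 60u(u + 1)(u + 2)(u + 3) = 0 at u ∈ {-3, -2, -1, 0}; ∂C/∂v = -24(v - 4)(v - 3)(v - 1) = 0 at v ∈ {1, 3, 4}.
The Hessian is diagonal: diag(C_uu, C_vv). Second derivatives: C_uu(-3)=-360, C_uu(-2)=120, C_uu(-1)=-120, C_uu(0)=360; C_vv(1)=-144, C_vv(3)=48, C_vv(4)=-72.
Local minima occur where both diagonal entries positive: (-2, 3), (0, 3). Count: 2.

2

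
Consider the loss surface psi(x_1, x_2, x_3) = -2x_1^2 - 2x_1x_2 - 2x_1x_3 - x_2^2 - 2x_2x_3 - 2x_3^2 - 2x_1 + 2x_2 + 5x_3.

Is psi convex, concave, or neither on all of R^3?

concave

psi is quadratic, so its Hessian is the constant matrix H = [[-4, -2, -2], [-2, -2, -2], [-2, -2, -4]].
Leading principal minors: -4, 4, -8.
Signs alternate −, +, − ⇒ H ≺ 0 ⇒ concave.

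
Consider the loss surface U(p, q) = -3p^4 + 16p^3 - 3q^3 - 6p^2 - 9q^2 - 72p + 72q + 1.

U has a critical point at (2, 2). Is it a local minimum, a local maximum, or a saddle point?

saddle point

The mixed partial ∂²U/∂p∂q is 0, so the Hessian at any point is diag(U_pp, U_qq) = diag(12(-3p^2 + 8p - 1), -18(q + 1)).
At (2, 2): H = diag(36, -54).
The eigenvalues have opposite signs, so H is indefinite: a saddle point.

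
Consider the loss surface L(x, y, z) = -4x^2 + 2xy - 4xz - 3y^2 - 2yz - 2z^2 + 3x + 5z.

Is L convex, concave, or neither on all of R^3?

concave

L is quadratic, so its Hessian is the constant matrix H = [[-8, 2, -4], [2, -6, -2], [-4, -2, -4]].
Leading principal minors: -8, 44, -16.
Signs alternate −, +, − ⇒ H ≺ 0 ⇒ concave.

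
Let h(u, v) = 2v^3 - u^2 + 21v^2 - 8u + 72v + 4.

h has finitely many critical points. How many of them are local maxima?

1

h separates as a function of u plus a function of v, so ∇h=0 decouples.
∂h/∂u = -2(u + 4) = 0 at u ∈ {-4}; ∂h/∂v = 6(v + 3)(v + 4) = 0 at v ∈ {-4, -3}.
The Hessian is diagonal: diag(h_uu, h_vv). Second derivatives: h_uu(-4)=-2; h_vv(-4)=-6, h_vv(-3)=6.
Local maxima occur where both diagonal entries negative: (-4, -4). Count: 1.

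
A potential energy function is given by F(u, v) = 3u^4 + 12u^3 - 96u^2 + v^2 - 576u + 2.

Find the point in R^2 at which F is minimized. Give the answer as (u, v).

(4, 0)

F(u,v) separates as P(u) + Q(v) + 2, so its minimum is min P + min Q + 2.
P'(u) = 12(u - 4)(u + 3)(u + 4) vanishes at u ∈ {-4, -3, 4}; Q'(v) = 2v vanishes at v ∈ {0}.
Local minima of P (where P''>0): P(-4)=768, P(4)=-2304. Local minima of Q: Q(0)=0.
So the global minimum of F is P(4) + Q(0) + 2 = -2304 + 0 + 2 = -2302, attained at (4, 0).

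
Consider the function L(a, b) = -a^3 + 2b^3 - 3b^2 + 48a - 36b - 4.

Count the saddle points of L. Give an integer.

L separates as a function of a plus a function of b, so ∇L=0 decouples.
∂L/∂a = -3(a - 4)(a + 4) = 0 at a ∈ {-4, 4}; ∂L/∂b = 6(b - 3)(b + 2) = 0 at b ∈ {-2, 3}.
The Hessian is diagonal: diag(L_aa, L_bb). Second derivatives: L_aa(-4)=24, L_aa(4)=-24; L_bb(-2)=-30, L_bb(3)=30.
Saddle points occur where the two diagonal entries have opposite signs: (-4, -2), (4, 3). Count: 2.

2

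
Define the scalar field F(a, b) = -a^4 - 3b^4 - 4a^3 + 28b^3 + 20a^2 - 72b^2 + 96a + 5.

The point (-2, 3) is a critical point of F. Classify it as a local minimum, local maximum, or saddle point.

The mixed partial ∂²F/∂a∂b is 0, so the Hessian at any point is diag(F_aa, F_bb) = diag(4(-3a^2 - 6a + 10), 12(-3b^2 + 14b - 12)).
At (-2, 3): H = diag(40, 36).
Both eigenvalues are positive, so H is positive definite: a local minimum.

local minimum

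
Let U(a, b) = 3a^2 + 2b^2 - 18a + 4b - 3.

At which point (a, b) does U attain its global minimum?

U(a,b) separates as P(a) + Q(b) − 3, so its minimum is min P + min Q − 3.
P'(a) = 6a - 18 vanishes at a ∈ {3}; Q'(b) = 4b + 4 vanishes at b ∈ {-1}.
Local minima of P (where P''>0): P(3)=-27. Local minima of Q: Q(-1)=-2.
So the global minimum of U is P(3) + Q(-1) − 3 = -27 − 2 − 3 = -32, attained at (3, -1).

(3, -1)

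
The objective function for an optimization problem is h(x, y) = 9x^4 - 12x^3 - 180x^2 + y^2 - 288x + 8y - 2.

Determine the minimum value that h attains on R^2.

h(x,y) separates as P(x) + Q(y) − 2, so its minimum is min P + min Q − 2.
P'(x) = 36(x - 4)(x + 1)(x + 2) vanishes at x ∈ {-2, -1, 4}; Q'(y) = 2y + 8 vanishes at y ∈ {-4}.
Local minima of P (where P''>0): P(-2)=96, P(4)=-2496. Local minima of Q: Q(-4)=-16.
So the global minimum of h is P(4) + Q(-4) − 2 = -2496 − 16 − 2 = -2514, attained at (4, -4).

-2514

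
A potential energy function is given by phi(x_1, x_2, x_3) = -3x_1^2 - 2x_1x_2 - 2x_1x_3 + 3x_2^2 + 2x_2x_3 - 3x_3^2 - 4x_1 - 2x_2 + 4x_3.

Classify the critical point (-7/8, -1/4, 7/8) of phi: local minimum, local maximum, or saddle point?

The Hessian is constant: H = [[-6, -2, -2], [-2, 6, 2], [-2, 2, -6]].
Leading principal minors: Δ₁ = -6, Δ₂ = -40, Δ₃ = 256.
The minors fit neither the all-positive nor the alternating-sign pattern, so H is indefinite: a saddle point.

saddle point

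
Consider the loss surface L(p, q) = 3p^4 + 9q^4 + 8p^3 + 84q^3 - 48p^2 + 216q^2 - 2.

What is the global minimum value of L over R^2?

L(p,q) separates as A(p) + B(q) − 2, so its minimum is min A + min B − 2.
A'(p) = 12p(p - 2)(p + 4) vanishes at p ∈ {-4, 0, 2}; B'(q) = 36q(q + 3)(q + 4) vanishes at q ∈ {-4, -3, 0}.
Local minima of A (where A''>0): A(-4)=-512, A(2)=-80. Local minima of B: B(-4)=384, B(0)=0.
So the global minimum of L is A(-4) + B(0) − 2 = -512 + 0 − 2 = -514, attained at (-4, 0).

-514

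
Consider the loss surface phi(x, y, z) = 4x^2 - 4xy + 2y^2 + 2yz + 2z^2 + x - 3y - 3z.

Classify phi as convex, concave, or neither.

phi is quadratic, so its Hessian is the constant matrix H = [[8, -4, 0], [-4, 4, 2], [0, 2, 4]].
Leading principal minors: 8, 16, 32.
All positive ⇒ H ≻ 0 ⇒ convex.

convex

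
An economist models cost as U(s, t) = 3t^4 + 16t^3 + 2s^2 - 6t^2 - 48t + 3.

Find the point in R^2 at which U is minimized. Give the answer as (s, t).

(0, -4)

U(s,t) separates as P(s) + Q(t) + 3, so its minimum is min P + min Q + 3.
P'(s) = 4s vanishes at s ∈ {0}; Q'(t) = 12(t - 1)(t + 1)(t + 4) vanishes at t ∈ {-4, -1, 1}.
Local minima of P (where P''>0): P(0)=0. Local minima of Q: Q(-4)=-160, Q(1)=-35.
So the global minimum of U is P(0) + Q(-4) + 3 = 0 − 160 + 3 = -157, attained at (0, -4).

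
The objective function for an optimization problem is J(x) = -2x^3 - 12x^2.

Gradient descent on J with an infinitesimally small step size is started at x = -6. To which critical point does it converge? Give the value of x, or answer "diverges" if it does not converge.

J'(x) = -6x(x + 4), so J'(-6) = -72.
Gradient descent moves in the -J' direction, i.e. x is increasing.
The nearest critical point in that direction is x = -4, where J'' = 24 > 0 (a local minimum). The iterate converges there.

-4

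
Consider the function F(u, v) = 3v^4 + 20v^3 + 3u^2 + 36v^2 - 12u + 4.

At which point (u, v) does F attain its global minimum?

F(u,v) separates as P(u) + Q(v) + 4, so its minimum is min P + min Q + 4.
P'(u) = 6u - 12 vanishes at u ∈ {2}; Q'(v) = 12v(v + 2)(v + 3) vanishes at v ∈ {-3, -2, 0}.
Local minima of P (where P''>0): P(2)=-12. Local minima of Q: Q(-3)=27, Q(0)=0.
So the global minimum of F is P(2) + Q(0) + 4 = -12 + 0 + 4 = -8, attained at (2, 0).

(2, 0)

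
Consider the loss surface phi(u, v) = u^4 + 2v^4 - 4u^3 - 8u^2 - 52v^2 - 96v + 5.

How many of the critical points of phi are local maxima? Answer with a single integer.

phi separates as a function of u plus a function of v, so ∇phi=0 decouples.
∂phi/∂u = 4u(u - 4)(u + 1) = 0 at u ∈ {-1, 0, 4}; ∂phi/∂v = 8(v - 4)(v + 1)(v + 3) = 0 at v ∈ {-3, -1, 4}.
The Hessian is diagonal: diag(phi_uu, phi_vv). Second derivatives: phi_uu(-1)=20, phi_uu(0)=-16, phi_uu(4)=80; phi_vv(-3)=112, phi_vv(-1)=-80, phi_vv(4)=280.
Local maxima occur where both diagonal entries negative: (0, -1). Count: 1.

1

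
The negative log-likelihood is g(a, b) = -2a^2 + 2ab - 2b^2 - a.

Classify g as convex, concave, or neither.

concave

g is quadratic, so its Hessian is the constant matrix H = [[-4, 2], [2, -4]].
det(H) = 12, tr(H) = -8.
det(H) > 0 and tr(H) < 0, so H is negative definite everywhere: concave.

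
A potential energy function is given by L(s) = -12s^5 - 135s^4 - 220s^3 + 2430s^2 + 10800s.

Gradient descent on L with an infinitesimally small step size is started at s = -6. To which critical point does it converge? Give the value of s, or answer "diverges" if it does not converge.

L'(s) = -60(s - 3)(s + 3)(s + 4)(s + 5), so L'(-6) = -3240.
Gradient descent moves in the -L' direction, i.e. s is increasing.
The nearest critical point in that direction is s = -5, where L'' = 960 > 0 (a local minimum). The iterate converges there.

-5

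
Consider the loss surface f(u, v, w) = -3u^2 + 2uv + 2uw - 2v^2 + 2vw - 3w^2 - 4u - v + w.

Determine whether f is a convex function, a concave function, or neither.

concave

f is quadratic, so its Hessian is the constant matrix H = [[-6, 2, 2], [2, -4, 2], [2, 2, -6]].
Leading principal minors: -6, 20, -64.
Signs alternate −, +, − ⇒ H ≺ 0 ⇒ concave.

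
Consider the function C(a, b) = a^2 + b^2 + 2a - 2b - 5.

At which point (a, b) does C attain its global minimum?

(-1, 1)

C(a,b) separates as P(a) + Q(b) − 5, so its minimum is min P + min Q − 5.
P'(a) = 2a + 2 vanishes at a ∈ {-1}; Q'(b) = 2b - 2 vanishes at b ∈ {1}.
Local minima of P (where P''>0): P(-1)=-1. Local minima of Q: Q(1)=-1.
So the global minimum of C is P(-1) + Q(1) − 5 = -1 − 1 − 5 = -7, attained at (-1, 1).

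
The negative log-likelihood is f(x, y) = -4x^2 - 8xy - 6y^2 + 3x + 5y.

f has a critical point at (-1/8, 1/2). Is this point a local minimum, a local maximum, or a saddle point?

local maximum

The Hessian of f is constant: H = [[-8, -8], [-8, -12]].
det(H) = (-8)·(-12) − (-8)² = 32.
det(H) > 0 and tr(H) = -20 < 0, so H is negative definite and the point is a local maximum.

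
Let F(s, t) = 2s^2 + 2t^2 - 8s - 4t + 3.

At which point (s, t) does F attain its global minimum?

(2, 1)

F(s,t) separates as P(s) + Q(t) + 3, so its minimum is min P + min Q + 3.
P'(s) = 4s - 8 vanishes at s ∈ {2}; Q'(t) = 4(t - 1) vanishes at t ∈ {1}.
Local minima of P (where P''>0): P(2)=-8. Local minima of Q: Q(1)=-2.
So the global minimum of F is P(2) + Q(1) + 3 = -8 − 2 + 3 = -7, attained at (2, 1).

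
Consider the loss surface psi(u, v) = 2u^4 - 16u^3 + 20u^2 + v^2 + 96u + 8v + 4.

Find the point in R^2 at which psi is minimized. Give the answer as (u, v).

(-1, -4)

psi(u,v) separates as P(u) + Q(v) + 4, so its minimum is min P + min Q + 4.
P'(u) = 8(u - 4)(u - 3)(u + 1) vanishes at u ∈ {-1, 3, 4}; Q'(v) = 2v + 8 vanishes at v ∈ {-4}.
Local minima of P (where P''>0): P(-1)=-58, P(4)=192. Local minima of Q: Q(-4)=-16.
So the global minimum of psi is P(-1) + Q(-4) + 4 = -58 − 16 + 4 = -70, attained at (-1, -4).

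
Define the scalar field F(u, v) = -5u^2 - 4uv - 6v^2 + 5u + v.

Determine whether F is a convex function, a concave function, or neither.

F is quadratic, so its Hessian is the constant matrix H = [[-10, -4], [-4, -12]].
det(H) = 104, tr(H) = -22.
det(H) > 0 and tr(H) < 0, so H is negative definite everywhere: concave.

concave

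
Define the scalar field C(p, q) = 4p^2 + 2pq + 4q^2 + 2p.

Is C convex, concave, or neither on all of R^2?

C is quadratic, so its Hessian is the constant matrix H = [[8, 2], [2, 8]].
det(H) = 60, tr(H) = 16.
det(H) > 0 and tr(H) > 0, so H is positive definite everywhere: convex.

convex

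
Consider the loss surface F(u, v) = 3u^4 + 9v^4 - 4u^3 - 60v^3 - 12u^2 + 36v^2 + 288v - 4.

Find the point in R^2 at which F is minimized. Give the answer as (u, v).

F(u,v) separates as P(u) + Q(v) − 4, so its minimum is min P + min Q − 4.
P'(u) = 12u(u - 2)(u + 1) vanishes at u ∈ {-1, 0, 2}; Q'(v) = 36(v - 4)(v - 2)(v + 1) vanishes at v ∈ {-1, 2, 4}.
Local minima of P (where P''>0): P(-1)=-5, P(2)=-32. Local minima of Q: Q(-1)=-183, Q(4)=192.
So the global minimum of F is P(2) + Q(-1) − 4 = -32 − 183 − 4 = -219, attained at (2, -1).

(2, -1)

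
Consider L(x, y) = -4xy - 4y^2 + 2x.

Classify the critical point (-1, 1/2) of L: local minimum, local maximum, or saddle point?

saddle point

The Hessian of L is constant: H = [[0, -4], [-4, -8]].
det(H) = 0·(-8) − (-4)² = -16.
Since det(H) < 0, H is indefinite and the critical point is a saddle point.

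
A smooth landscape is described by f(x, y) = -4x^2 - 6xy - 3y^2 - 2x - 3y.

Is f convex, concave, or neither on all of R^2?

f is quadratic, so its Hessian is the constant matrix H = [[-8, -6], [-6, -6]].
det(H) = 12, tr(H) = -14.
det(H) > 0 and tr(H) < 0, so H is negative definite everywhere: concave.

concave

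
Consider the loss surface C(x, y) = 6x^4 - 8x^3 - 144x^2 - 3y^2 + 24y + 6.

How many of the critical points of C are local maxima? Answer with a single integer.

1

C separates as a function of x plus a function of y, so ∇C=0 decouples.
∂C/∂x = 24x(x - 4)(x + 3) = 0 at x ∈ {-3, 0, 4}; ∂C/∂y = -6(y - 4) = 0 at y ∈ {4}.
The Hessian is diagonal: diag(C_xx, C_yy). Second derivatives: C_xx(-3)=504, C_xx(0)=-288, C_xx(4)=672; C_yy(4)=-6.
Local maxima occur where both diagonal entries negative: (0, 4). Count: 1.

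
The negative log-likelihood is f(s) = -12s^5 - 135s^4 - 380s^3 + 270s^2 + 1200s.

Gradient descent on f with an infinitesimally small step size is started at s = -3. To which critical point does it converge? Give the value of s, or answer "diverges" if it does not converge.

f'(s) = -60(s - 1)(s + 1)(s + 4)(s + 5), so f'(-3) = -960.
Gradient descent moves in the -f' direction, i.e. s is increasing.
The nearest critical point in that direction is s = -1, where f'' = 1440 > 0 (a local minimum). The iterate converges there.

-1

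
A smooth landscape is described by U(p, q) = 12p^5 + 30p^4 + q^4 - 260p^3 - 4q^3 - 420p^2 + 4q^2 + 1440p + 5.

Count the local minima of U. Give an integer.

U separates as a function of p plus a function of q, so ∇U=0 decouples.
∂U/∂p = 60(p - 3)(p - 1)(p + 2)(p + 4) = 0 at p ∈ {-4, -2, 1, 3}; ∂U/∂q = 4q(q - 2)(q - 1) = 0 at q ∈ {0, 1, 2}.
The Hessian is diagonal: diag(U_pp, U_qq). Second derivatives: U_pp(-4)=-4200, U_pp(-2)=1800, U_pp(1)=-1800, U_pp(3)=4200; U_qq(0)=8, U_qq(1)=-4, U_qq(2)=8.
Local minima occur where both diagonal entries positive: (-2, 0), (-2, 2), (3, 0), (3, 2). Count: 4.

4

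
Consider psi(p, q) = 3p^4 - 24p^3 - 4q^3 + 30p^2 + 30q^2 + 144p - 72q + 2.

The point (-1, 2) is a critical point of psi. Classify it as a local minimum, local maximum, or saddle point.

local minimum

The mixed partial ∂²psi/∂p∂q is 0, so the Hessian at any point is diag(psi_pp, psi_qq) = diag(12(3p^2 - 12p + 5), 12(-2q + 5)).
At (-1, 2): H = diag(240, 12).
Both eigenvalues are positive, so H is positive definite: a local minimum.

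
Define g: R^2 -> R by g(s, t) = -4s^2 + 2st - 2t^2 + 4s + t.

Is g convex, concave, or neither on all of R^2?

g is quadratic, so its Hessian is the constant matrix H = [[-8, 2], [2, -4]].
det(H) = 28, tr(H) = -12.
det(H) > 0 and tr(H) < 0, so H is negative definite everywhere: concave.

concave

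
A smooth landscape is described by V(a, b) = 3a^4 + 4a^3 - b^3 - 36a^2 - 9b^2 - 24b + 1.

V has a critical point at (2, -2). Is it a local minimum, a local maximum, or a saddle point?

The mixed partial ∂²V/∂a∂b is 0, so the Hessian at any point is diag(V_aa, V_bb) = diag(12(3a^2 + 2a - 6), -6(b + 3)).
At (2, -2): H = diag(120, -6).
The eigenvalues have opposite signs, so H is indefinite: a saddle point.

saddle point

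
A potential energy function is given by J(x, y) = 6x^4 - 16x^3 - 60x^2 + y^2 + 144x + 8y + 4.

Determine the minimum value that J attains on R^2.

-316

J(x,y) separates as P(x) + Q(y) + 4, so its minimum is min P + min Q + 4.
P'(x) = 24(x - 3)(x - 1)(x + 2) vanishes at x ∈ {-2, 1, 3}; Q'(y) = 2y + 8 vanishes at y ∈ {-4}.
Local minima of P (where P''>0): P(-2)=-304, P(3)=-54. Local minima of Q: Q(-4)=-16.
So the global minimum of J is P(-2) + Q(-4) + 4 = -304 − 16 + 4 = -316, attained at (-2, -4).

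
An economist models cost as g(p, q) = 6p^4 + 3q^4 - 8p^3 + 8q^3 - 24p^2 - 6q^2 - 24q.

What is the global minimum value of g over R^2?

-83

g(p,q) separates as A(p) + B(q), so its minimum is min A + min B.
A'(p) = 24p(p - 2)(p + 1) vanishes at p ∈ {-1, 0, 2}; B'(q) = 12(q - 1)(q + 1)(q + 2) vanishes at q ∈ {-2, -1, 1}.
Local minima of A (where A''>0): A(-1)=-10, A(2)=-64. Local minima of B: B(-2)=8, B(1)=-19.
So the global minimum of g is A(2) + B(1) = -64 − 19 = -83, attained at (2, 1).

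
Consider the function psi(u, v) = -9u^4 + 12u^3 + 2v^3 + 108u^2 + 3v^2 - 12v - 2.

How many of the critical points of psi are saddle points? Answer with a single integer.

psi separates as a function of u plus a function of v, so ∇psi=0 decouples.
∂psi/∂u = -36u(u - 3)(u + 2) = 0 at u ∈ {-2, 0, 3}; ∂psi/∂v = 6(v - 1)(v + 2) = 0 at v ∈ {-2, 1}.
The Hessian is diagonal: diag(psi_uu, psi_vv). Second derivatives: psi_uu(-2)=-360, psi_uu(0)=216, psi_uu(3)=-540; psi_vv(-2)=-18, psi_vv(1)=18.
Saddle points occur where the two diagonal entries have opposite signs: (-2, 1), (0, -2), (3, 1). Count: 3.

3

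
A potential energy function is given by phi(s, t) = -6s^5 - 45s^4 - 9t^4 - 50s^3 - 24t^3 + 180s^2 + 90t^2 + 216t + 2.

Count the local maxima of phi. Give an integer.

4

phi separates as a function of s plus a function of t, so ∇phi=0 decouples.
∂phi/∂s = -30s(s - 1)(s + 3)(s + 4) = 0 at s ∈ {-4, -3, 0, 1}; ∂phi/∂t = -36(t - 2)(t + 1)(t + 3) = 0 at t ∈ {-3, -1, 2}.
The Hessian is diagonal: diag(phi_ss, phi_tt). Second derivatives: phi_ss(-4)=600, phi_ss(-3)=-360, phi_ss(0)=360, phi_ss(1)=-600; phi_tt(-3)=-360, phi_tt(-1)=216, phi_tt(2)=-540.
Local maxima occur where both diagonal entries negative: (-3, -3), (-3, 2), (1, -3), (1, 2). Count: 4.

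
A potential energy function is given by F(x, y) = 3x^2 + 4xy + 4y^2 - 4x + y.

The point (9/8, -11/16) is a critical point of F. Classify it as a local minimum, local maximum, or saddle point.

local minimum

The Hessian of F is constant: H = [[6, 4], [4, 8]].
det(H) = 6·8 − 4² = 32.
det(H) > 0 and tr(H) = 14 > 0, so H is positive definite and the point is a local minimum.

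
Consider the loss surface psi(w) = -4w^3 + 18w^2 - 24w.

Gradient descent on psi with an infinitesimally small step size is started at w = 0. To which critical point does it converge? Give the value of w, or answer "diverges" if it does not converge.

1

psi'(w) = -12(w - 2)(w - 1), so psi'(0) = -24.
Gradient descent moves in the -psi' direction, i.e. w is increasing.
The nearest critical point in that direction is w = 1, where psi'' = 12 > 0 (a local minimum). The iterate converges there.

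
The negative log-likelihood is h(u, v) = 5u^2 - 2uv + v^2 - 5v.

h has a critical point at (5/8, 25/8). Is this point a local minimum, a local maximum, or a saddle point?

local minimum

The Hessian of h is constant: H = [[10, -2], [-2, 2]].
det(H) = 10·2 − (-2)² = 16.
det(H) > 0 and tr(H) = 12 > 0, so H is positive definite and the point is a local minimum.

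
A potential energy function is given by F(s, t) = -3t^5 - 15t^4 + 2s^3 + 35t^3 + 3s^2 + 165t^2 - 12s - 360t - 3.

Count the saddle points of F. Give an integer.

F separates as a function of s plus a function of t, so ∇F=0 decouples.
∂F/∂s = 6(s - 1)(s + 2) = 0 at s ∈ {-2, 1}; ∂F/∂t = -15(t - 2)(t - 1)(t + 3)(t + 4) = 0 at t ∈ {-4, -3, 1, 2}.
The Hessian is diagonal: diag(F_ss, F_tt). Second derivatives: F_ss(-2)=-18, F_ss(1)=18; F_tt(-4)=450, F_tt(-3)=-300, F_tt(1)=300, F_tt(2)=-450.
Saddle points occur where the two diagonal entries have opposite signs: (-2, -4), (-2, 1), (1, -3), (1, 2). Count: 4.

4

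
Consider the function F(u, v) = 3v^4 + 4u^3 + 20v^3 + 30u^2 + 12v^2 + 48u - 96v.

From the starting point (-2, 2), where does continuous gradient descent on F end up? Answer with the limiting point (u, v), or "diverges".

F is separable, so gradient descent decouples: u follows -∂F/∂u, v follows -∂F/∂v.
∂F/∂u = 12(u + 1)(u + 4); at u=-2 this is -24, so u increases.
∂F/∂v = 12(v - 1)(v + 2)(v + 4); at v=2 this is 288, so v decreases.
u converges to its nearest critical value -1 (a local min of the u-part); v converges to 1. The iterate converges to (-1, 1).

(-1, 1)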